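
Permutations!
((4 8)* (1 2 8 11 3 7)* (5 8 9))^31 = ((1 2 9 5 8 4 11 3 7))^31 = (1 8 7 5 3 9 11 2 4)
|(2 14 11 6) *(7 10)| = |(2 14 11 6)(7 10)| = 4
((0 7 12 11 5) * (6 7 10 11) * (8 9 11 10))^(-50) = (6 7 12)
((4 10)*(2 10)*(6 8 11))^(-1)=(2 4 10)(6 11 8)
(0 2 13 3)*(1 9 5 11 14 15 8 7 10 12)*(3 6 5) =(0 2 13 6 5 11 14 15 8 7 10 12 1 9 3) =[2, 9, 13, 0, 4, 11, 5, 10, 7, 3, 12, 14, 1, 6, 15, 8]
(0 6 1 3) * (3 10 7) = (0 6 1 10 7 3) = [6, 10, 2, 0, 4, 5, 1, 3, 8, 9, 7]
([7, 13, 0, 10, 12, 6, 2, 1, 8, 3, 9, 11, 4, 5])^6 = (0 2 6 5 13 1 7)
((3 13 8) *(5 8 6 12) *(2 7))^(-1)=(2 7)(3 8 5 12 6 13)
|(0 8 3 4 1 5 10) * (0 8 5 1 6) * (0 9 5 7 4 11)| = |(0 7 4 6 9 5 10 8 3 11)| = 10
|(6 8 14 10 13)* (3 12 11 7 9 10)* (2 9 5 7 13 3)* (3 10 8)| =20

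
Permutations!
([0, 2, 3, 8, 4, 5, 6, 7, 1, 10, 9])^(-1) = (1 8 3 2)(9 10)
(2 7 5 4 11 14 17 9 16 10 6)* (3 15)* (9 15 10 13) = (2 7 5 4 11 14 17 15 3 10 6)(9 16 13) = [0, 1, 7, 10, 11, 4, 2, 5, 8, 16, 6, 14, 12, 9, 17, 3, 13, 15]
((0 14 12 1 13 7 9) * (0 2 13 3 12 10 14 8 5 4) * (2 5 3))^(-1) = ((0 8 3 12 1 2 13 7 9 5 4)(10 14))^(-1) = (0 4 5 9 7 13 2 1 12 3 8)(10 14)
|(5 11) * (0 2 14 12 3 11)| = 7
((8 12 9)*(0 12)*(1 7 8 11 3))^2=((0 12 9 11 3 1 7 8))^2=(0 9 3 7)(1 8 12 11)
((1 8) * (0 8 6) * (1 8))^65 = (8)(0 6 1)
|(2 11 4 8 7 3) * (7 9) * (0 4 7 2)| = 8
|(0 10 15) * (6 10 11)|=5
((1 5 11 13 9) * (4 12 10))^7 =(1 11 9 5 13)(4 12 10)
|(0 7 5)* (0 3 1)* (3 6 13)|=|(0 7 5 6 13 3 1)|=7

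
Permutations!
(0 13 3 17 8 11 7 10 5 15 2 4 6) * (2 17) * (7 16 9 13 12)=(0 12 7 10 5 15 17 8 11 16 9 13 3 2 4 6)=[12, 1, 4, 2, 6, 15, 0, 10, 11, 13, 5, 16, 7, 3, 14, 17, 9, 8]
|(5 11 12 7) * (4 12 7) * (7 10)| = 4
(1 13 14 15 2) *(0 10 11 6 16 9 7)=(0 10 11 6 16 9 7)(1 13 14 15 2)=[10, 13, 1, 3, 4, 5, 16, 0, 8, 7, 11, 6, 12, 14, 15, 2, 9]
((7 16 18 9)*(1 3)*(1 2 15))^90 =(1 2)(3 15)(7 18)(9 16)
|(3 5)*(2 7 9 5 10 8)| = 7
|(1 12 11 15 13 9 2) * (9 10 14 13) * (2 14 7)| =10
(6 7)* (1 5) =(1 5)(6 7) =[0, 5, 2, 3, 4, 1, 7, 6]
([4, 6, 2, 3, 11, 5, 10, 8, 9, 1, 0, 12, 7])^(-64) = [9, 12, 2, 3, 1, 5, 7, 0, 4, 11, 8, 6, 10]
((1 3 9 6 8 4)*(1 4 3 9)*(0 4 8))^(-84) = ((0 4 8 3 1 9 6))^(-84) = (9)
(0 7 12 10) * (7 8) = [8, 1, 2, 3, 4, 5, 6, 12, 7, 9, 0, 11, 10] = (0 8 7 12 10)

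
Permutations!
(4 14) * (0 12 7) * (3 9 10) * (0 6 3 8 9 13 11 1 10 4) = (0 12 7 6 3 13 11 1 10 8 9 4 14) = [12, 10, 2, 13, 14, 5, 3, 6, 9, 4, 8, 1, 7, 11, 0]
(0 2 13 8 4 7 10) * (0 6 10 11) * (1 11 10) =(0 2 13 8 4 7 10 6 1 11) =[2, 11, 13, 3, 7, 5, 1, 10, 4, 9, 6, 0, 12, 8]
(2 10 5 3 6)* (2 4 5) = (2 10)(3 6 4 5) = [0, 1, 10, 6, 5, 3, 4, 7, 8, 9, 2]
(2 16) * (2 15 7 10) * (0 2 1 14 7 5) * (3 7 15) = (0 2 16 3 7 10 1 14 15 5) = [2, 14, 16, 7, 4, 0, 6, 10, 8, 9, 1, 11, 12, 13, 15, 5, 3]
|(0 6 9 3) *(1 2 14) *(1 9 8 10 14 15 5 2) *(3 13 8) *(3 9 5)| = 11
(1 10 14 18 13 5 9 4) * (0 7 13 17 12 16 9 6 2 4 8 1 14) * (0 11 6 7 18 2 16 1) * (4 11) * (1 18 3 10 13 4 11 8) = (0 3 10 11 6 16 9 1 13 5 7 4 14 2 8)(12 18 17) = [3, 13, 8, 10, 14, 7, 16, 4, 0, 1, 11, 6, 18, 5, 2, 15, 9, 12, 17]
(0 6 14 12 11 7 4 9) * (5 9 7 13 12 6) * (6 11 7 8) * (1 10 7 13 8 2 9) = [5, 10, 9, 3, 2, 1, 14, 4, 6, 0, 7, 8, 13, 12, 11] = (0 5 1 10 7 4 2 9)(6 14 11 8)(12 13)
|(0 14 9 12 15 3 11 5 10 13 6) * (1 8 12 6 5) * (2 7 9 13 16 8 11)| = |(0 14 13 5 10 16 8 12 15 3 2 7 9 6)(1 11)| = 14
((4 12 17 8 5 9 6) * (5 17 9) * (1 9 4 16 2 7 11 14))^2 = (17)(1 6 2 11)(7 14 9 16)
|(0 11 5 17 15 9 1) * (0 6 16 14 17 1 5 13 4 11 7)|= 24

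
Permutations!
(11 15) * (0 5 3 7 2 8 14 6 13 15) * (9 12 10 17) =(0 5 3 7 2 8 14 6 13 15 11)(9 12 10 17) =[5, 1, 8, 7, 4, 3, 13, 2, 14, 12, 17, 0, 10, 15, 6, 11, 16, 9]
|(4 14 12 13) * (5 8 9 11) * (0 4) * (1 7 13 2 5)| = |(0 4 14 12 2 5 8 9 11 1 7 13)| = 12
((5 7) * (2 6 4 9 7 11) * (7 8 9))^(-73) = (2 11 5 7 4 6)(8 9)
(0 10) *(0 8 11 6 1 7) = (0 10 8 11 6 1 7) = [10, 7, 2, 3, 4, 5, 1, 0, 11, 9, 8, 6]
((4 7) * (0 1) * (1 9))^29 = ((0 9 1)(4 7))^29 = (0 1 9)(4 7)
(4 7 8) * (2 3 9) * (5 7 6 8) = (2 3 9)(4 6 8)(5 7) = [0, 1, 3, 9, 6, 7, 8, 5, 4, 2]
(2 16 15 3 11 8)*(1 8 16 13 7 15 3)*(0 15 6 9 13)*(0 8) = (0 15 1)(2 8)(3 11 16)(6 9 13 7) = [15, 0, 8, 11, 4, 5, 9, 6, 2, 13, 10, 16, 12, 7, 14, 1, 3]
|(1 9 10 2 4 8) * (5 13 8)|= 8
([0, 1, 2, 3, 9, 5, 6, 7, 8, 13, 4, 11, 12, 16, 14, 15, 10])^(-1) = [0, 1, 2, 3, 10, 5, 6, 7, 8, 4, 16, 11, 12, 9, 14, 15, 13]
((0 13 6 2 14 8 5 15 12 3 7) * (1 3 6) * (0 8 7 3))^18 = ((0 13 1)(2 14 7 8 5 15 12 6))^18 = (2 7 5 12)(6 14 8 15)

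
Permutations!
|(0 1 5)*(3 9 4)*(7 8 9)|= |(0 1 5)(3 7 8 9 4)|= 15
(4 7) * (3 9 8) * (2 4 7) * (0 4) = (0 4 2)(3 9 8) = [4, 1, 0, 9, 2, 5, 6, 7, 3, 8]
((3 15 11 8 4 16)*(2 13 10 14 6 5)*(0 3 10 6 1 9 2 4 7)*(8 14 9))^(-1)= (0 7 8 1 14 11 15 3)(2 9 10 16 4 5 6 13)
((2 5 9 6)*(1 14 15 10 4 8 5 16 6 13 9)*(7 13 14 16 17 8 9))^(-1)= (1 5 8 17 2 6 16)(4 10 15 14 9)(7 13)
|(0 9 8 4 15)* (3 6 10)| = |(0 9 8 4 15)(3 6 10)| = 15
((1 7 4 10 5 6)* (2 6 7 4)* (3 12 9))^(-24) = (12)(1 7 4 2 10 6 5) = ((1 4 10 5 7 2 6)(3 12 9))^(-24)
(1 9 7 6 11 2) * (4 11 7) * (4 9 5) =(1 5 4 11 2)(6 7) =[0, 5, 1, 3, 11, 4, 7, 6, 8, 9, 10, 2]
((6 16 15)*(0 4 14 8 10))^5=(6 15 16)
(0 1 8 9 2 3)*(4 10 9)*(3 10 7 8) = (0 1 3)(2 10 9)(4 7 8) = [1, 3, 10, 0, 7, 5, 6, 8, 4, 2, 9]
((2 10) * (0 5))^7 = (0 5)(2 10) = ((0 5)(2 10))^7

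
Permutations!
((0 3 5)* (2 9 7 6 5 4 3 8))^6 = (0 5 6 7 9 2 8) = ((0 8 2 9 7 6 5)(3 4))^6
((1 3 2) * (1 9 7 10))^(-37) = (1 10 7 9 2 3)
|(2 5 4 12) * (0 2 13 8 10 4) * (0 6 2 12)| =6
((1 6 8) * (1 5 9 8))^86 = ((1 6)(5 9 8))^86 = (5 8 9)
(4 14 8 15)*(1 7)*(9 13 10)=(1 7)(4 14 8 15)(9 13 10)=[0, 7, 2, 3, 14, 5, 6, 1, 15, 13, 9, 11, 12, 10, 8, 4]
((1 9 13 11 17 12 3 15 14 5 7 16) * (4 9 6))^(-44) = (1 7 14 3 17 13 4)(5 15 12 11 9 6 16)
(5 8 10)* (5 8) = (8 10) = [0, 1, 2, 3, 4, 5, 6, 7, 10, 9, 8]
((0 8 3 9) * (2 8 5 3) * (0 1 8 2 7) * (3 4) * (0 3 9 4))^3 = ((0 5)(1 8 7 3 4 9))^3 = (0 5)(1 3)(4 8)(7 9)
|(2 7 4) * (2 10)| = 4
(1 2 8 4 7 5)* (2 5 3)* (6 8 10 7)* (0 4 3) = (0 4 6 8 3 2 10 7)(1 5) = [4, 5, 10, 2, 6, 1, 8, 0, 3, 9, 7]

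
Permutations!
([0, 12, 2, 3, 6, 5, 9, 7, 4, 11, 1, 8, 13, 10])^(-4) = (13)(4 6 9 11 8)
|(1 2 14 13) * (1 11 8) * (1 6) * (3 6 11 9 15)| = 8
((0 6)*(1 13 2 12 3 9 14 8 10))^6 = (1 14 12)(2 10 9)(3 13 8)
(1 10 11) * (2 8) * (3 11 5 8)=[0, 10, 3, 11, 4, 8, 6, 7, 2, 9, 5, 1]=(1 10 5 8 2 3 11)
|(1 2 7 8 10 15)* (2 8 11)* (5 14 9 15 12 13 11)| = 12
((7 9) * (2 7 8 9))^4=(9)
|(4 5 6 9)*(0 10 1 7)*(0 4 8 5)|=|(0 10 1 7 4)(5 6 9 8)|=20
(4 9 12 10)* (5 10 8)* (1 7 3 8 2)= (1 7 3 8 5 10 4 9 12 2)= [0, 7, 1, 8, 9, 10, 6, 3, 5, 12, 4, 11, 2]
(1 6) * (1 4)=(1 6 4)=[0, 6, 2, 3, 1, 5, 4]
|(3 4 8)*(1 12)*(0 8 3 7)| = |(0 8 7)(1 12)(3 4)| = 6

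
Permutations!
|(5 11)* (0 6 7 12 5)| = 6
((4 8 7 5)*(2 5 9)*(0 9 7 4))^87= ((0 9 2 5)(4 8))^87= (0 5 2 9)(4 8)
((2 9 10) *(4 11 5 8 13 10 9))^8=(2 4 11 5 8 13 10)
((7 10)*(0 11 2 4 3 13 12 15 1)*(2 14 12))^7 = ((0 11 14 12 15 1)(2 4 3 13)(7 10))^7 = (0 11 14 12 15 1)(2 13 3 4)(7 10)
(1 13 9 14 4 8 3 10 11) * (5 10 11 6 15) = [0, 13, 2, 11, 8, 10, 15, 7, 3, 14, 6, 1, 12, 9, 4, 5] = (1 13 9 14 4 8 3 11)(5 10 6 15)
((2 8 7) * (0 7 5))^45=((0 7 2 8 5))^45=(8)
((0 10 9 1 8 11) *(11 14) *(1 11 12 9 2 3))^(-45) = (0 8)(1 11)(2 12)(3 9)(10 14)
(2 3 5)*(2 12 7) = (2 3 5 12 7) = [0, 1, 3, 5, 4, 12, 6, 2, 8, 9, 10, 11, 7]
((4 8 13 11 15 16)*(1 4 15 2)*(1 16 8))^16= (2 13 15)(8 16 11)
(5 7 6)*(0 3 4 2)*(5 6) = (0 3 4 2)(5 7) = [3, 1, 0, 4, 2, 7, 6, 5]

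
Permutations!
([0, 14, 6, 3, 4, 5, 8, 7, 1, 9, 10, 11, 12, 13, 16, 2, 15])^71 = [0, 14, 6, 3, 4, 5, 8, 7, 1, 9, 10, 11, 12, 13, 16, 2, 15]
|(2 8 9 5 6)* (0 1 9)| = |(0 1 9 5 6 2 8)| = 7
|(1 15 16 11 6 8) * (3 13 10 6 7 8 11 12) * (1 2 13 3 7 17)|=12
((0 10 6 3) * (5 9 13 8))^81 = (0 10 6 3)(5 9 13 8)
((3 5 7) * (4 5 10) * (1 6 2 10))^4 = (1 4)(2 7)(3 10)(5 6)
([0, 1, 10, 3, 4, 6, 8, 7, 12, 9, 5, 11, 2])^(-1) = (2 12 8 6 5 10)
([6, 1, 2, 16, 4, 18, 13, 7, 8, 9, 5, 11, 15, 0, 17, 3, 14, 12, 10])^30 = [0, 1, 2, 3, 4, 5, 6, 7, 8, 9, 10, 11, 12, 13, 14, 15, 16, 17, 18]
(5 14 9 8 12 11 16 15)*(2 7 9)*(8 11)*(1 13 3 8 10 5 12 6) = [0, 13, 7, 8, 4, 14, 1, 9, 6, 11, 5, 16, 10, 3, 2, 12, 15] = (1 13 3 8 6)(2 7 9 11 16 15 12 10 5 14)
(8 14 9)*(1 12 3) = (1 12 3)(8 14 9) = [0, 12, 2, 1, 4, 5, 6, 7, 14, 8, 10, 11, 3, 13, 9]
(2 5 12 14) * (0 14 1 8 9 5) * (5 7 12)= (0 14 2)(1 8 9 7 12)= [14, 8, 0, 3, 4, 5, 6, 12, 9, 7, 10, 11, 1, 13, 2]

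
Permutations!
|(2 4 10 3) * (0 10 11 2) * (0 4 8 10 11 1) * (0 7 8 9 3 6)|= 11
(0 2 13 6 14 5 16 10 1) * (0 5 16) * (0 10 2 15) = (0 15)(1 5 10)(2 13 6 14 16) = [15, 5, 13, 3, 4, 10, 14, 7, 8, 9, 1, 11, 12, 6, 16, 0, 2]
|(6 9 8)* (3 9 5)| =|(3 9 8 6 5)| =5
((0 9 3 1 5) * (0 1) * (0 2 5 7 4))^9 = ((0 9 3 2 5 1 7 4))^9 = (0 9 3 2 5 1 7 4)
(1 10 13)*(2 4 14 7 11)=[0, 10, 4, 3, 14, 5, 6, 11, 8, 9, 13, 2, 12, 1, 7]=(1 10 13)(2 4 14 7 11)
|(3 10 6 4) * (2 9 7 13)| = 4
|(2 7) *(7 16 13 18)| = 5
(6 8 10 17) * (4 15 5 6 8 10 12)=(4 15 5 6 10 17 8 12)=[0, 1, 2, 3, 15, 6, 10, 7, 12, 9, 17, 11, 4, 13, 14, 5, 16, 8]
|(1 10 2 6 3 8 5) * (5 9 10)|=|(1 5)(2 6 3 8 9 10)|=6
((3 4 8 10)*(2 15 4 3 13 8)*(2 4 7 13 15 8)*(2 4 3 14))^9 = ((2 8 10 15 7 13 4 3 14))^9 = (15)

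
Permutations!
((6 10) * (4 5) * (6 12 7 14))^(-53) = ((4 5)(6 10 12 7 14))^(-53) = (4 5)(6 12 14 10 7)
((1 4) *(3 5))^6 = (5)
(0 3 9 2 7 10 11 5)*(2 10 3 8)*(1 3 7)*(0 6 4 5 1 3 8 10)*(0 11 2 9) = [10, 8, 3, 0, 5, 6, 4, 7, 9, 11, 2, 1] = (0 10 2 3)(1 8 9 11)(4 5 6)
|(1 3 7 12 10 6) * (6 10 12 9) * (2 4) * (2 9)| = 7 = |(12)(1 3 7 2 4 9 6)|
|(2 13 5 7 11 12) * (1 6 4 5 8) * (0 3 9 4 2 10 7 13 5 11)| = 24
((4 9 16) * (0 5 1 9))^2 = (0 1 16)(4 5 9)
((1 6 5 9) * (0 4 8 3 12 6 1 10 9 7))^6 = (0 5 12 8)(3 4 7 6)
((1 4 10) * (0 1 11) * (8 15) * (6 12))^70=(15)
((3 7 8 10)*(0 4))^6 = (3 8)(7 10)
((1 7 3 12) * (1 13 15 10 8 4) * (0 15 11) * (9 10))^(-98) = (0 13 3 1 8 9)(4 10 15 11 12 7)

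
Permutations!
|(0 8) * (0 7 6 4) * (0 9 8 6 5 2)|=8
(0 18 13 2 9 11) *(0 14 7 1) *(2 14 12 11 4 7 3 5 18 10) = (0 10 2 9 4 7 1)(3 5 18 13 14)(11 12) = [10, 0, 9, 5, 7, 18, 6, 1, 8, 4, 2, 12, 11, 14, 3, 15, 16, 17, 13]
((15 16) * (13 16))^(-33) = (16)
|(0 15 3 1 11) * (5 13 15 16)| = 8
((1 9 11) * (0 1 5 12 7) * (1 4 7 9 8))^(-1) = (0 7 4)(1 8)(5 11 9 12)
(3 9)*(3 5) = [0, 1, 2, 9, 4, 3, 6, 7, 8, 5] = (3 9 5)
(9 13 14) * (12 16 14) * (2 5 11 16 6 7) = (2 5 11 16 14 9 13 12 6 7) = [0, 1, 5, 3, 4, 11, 7, 2, 8, 13, 10, 16, 6, 12, 9, 15, 14]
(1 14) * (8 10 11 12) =(1 14)(8 10 11 12) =[0, 14, 2, 3, 4, 5, 6, 7, 10, 9, 11, 12, 8, 13, 1]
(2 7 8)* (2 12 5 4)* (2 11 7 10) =[0, 1, 10, 3, 11, 4, 6, 8, 12, 9, 2, 7, 5] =(2 10)(4 11 7 8 12 5)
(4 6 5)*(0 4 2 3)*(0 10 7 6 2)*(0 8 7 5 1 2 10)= [4, 2, 3, 0, 10, 8, 1, 6, 7, 9, 5]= (0 4 10 5 8 7 6 1 2 3)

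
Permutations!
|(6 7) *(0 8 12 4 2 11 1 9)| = |(0 8 12 4 2 11 1 9)(6 7)| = 8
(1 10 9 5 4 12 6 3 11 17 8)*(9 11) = (1 10 11 17 8)(3 9 5 4 12 6) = [0, 10, 2, 9, 12, 4, 3, 7, 1, 5, 11, 17, 6, 13, 14, 15, 16, 8]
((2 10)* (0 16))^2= (16)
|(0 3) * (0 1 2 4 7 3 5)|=10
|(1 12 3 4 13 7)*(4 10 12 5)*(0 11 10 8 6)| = 35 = |(0 11 10 12 3 8 6)(1 5 4 13 7)|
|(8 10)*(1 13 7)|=6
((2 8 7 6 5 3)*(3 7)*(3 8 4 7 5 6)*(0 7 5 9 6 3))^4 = (2 6 5)(3 9 4)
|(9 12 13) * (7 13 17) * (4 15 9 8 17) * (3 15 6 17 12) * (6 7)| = 30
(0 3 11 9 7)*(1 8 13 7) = [3, 8, 2, 11, 4, 5, 6, 0, 13, 1, 10, 9, 12, 7] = (0 3 11 9 1 8 13 7)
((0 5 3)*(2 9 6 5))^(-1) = (0 3 5 6 9 2)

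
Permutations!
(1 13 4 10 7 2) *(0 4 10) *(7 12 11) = (0 4)(1 13 10 12 11 7 2) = [4, 13, 1, 3, 0, 5, 6, 2, 8, 9, 12, 7, 11, 10]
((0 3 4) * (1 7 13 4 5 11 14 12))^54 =((0 3 5 11 14 12 1 7 13 4))^54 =(0 14 13 5 1)(3 12 4 11 7)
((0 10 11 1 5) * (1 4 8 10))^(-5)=((0 1 5)(4 8 10 11))^(-5)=(0 1 5)(4 11 10 8)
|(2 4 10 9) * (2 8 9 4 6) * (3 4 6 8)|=7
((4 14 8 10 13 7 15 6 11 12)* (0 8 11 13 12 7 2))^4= (0 4 15)(2 12 7)(6 8 14)(10 11 13)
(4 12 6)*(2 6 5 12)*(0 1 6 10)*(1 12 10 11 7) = (0 12 5 10)(1 6 4 2 11 7) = [12, 6, 11, 3, 2, 10, 4, 1, 8, 9, 0, 7, 5]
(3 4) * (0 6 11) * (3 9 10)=(0 6 11)(3 4 9 10)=[6, 1, 2, 4, 9, 5, 11, 7, 8, 10, 3, 0]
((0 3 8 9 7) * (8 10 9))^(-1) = ((0 3 10 9 7))^(-1) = (0 7 9 10 3)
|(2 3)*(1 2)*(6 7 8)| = 3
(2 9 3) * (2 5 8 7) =(2 9 3 5 8 7) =[0, 1, 9, 5, 4, 8, 6, 2, 7, 3]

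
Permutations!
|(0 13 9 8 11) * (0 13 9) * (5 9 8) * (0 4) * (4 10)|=6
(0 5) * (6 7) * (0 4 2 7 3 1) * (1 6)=[5, 0, 7, 6, 2, 4, 3, 1]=(0 5 4 2 7 1)(3 6)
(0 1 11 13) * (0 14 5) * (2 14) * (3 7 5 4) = [1, 11, 14, 7, 3, 0, 6, 5, 8, 9, 10, 13, 12, 2, 4] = (0 1 11 13 2 14 4 3 7 5)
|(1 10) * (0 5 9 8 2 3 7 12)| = 8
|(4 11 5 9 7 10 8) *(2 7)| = 8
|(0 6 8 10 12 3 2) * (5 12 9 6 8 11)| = |(0 8 10 9 6 11 5 12 3 2)| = 10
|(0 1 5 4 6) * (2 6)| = 6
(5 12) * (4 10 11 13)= [0, 1, 2, 3, 10, 12, 6, 7, 8, 9, 11, 13, 5, 4]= (4 10 11 13)(5 12)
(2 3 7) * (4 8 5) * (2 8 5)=(2 3 7 8)(4 5)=[0, 1, 3, 7, 5, 4, 6, 8, 2]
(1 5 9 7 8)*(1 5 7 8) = (1 7)(5 9 8) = [0, 7, 2, 3, 4, 9, 6, 1, 5, 8]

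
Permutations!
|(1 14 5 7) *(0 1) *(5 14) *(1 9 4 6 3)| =|(14)(0 9 4 6 3 1 5 7)| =8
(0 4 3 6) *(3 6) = [4, 1, 2, 3, 6, 5, 0] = (0 4 6)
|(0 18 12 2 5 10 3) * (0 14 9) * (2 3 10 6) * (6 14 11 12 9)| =12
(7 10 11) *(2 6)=(2 6)(7 10 11)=[0, 1, 6, 3, 4, 5, 2, 10, 8, 9, 11, 7]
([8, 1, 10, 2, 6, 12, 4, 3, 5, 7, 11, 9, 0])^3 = (0 12 5 8)(2 9)(3 11)(4 6)(7 10)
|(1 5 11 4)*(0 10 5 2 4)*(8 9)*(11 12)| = |(0 10 5 12 11)(1 2 4)(8 9)| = 30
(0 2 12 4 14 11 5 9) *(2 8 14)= [8, 1, 12, 3, 2, 9, 6, 7, 14, 0, 10, 5, 4, 13, 11]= (0 8 14 11 5 9)(2 12 4)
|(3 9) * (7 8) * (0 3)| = |(0 3 9)(7 8)| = 6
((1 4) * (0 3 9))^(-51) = (9)(1 4)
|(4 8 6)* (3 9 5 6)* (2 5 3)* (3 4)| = |(2 5 6 3 9 4 8)| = 7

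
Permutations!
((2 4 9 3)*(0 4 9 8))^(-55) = ((0 4 8)(2 9 3))^(-55) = (0 8 4)(2 3 9)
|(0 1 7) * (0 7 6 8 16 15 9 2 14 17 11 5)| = |(0 1 6 8 16 15 9 2 14 17 11 5)| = 12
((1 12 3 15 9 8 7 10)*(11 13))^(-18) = ((1 12 3 15 9 8 7 10)(11 13))^(-18) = (1 7 9 3)(8 15 12 10)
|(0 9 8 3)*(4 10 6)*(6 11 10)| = 4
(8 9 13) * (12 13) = [0, 1, 2, 3, 4, 5, 6, 7, 9, 12, 10, 11, 13, 8] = (8 9 12 13)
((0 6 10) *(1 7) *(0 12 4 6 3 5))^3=(1 7)(4 12 10 6)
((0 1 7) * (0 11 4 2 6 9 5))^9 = ((0 1 7 11 4 2 6 9 5))^9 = (11)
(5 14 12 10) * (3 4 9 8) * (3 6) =[0, 1, 2, 4, 9, 14, 3, 7, 6, 8, 5, 11, 10, 13, 12] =(3 4 9 8 6)(5 14 12 10)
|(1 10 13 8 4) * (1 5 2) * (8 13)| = 6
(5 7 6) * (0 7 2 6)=(0 7)(2 6 5)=[7, 1, 6, 3, 4, 2, 5, 0]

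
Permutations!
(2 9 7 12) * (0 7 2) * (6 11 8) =(0 7 12)(2 9)(6 11 8) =[7, 1, 9, 3, 4, 5, 11, 12, 6, 2, 10, 8, 0]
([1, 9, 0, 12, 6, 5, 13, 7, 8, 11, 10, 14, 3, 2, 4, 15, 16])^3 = (16)(0 11 6)(1 14 13)(2 9 4)(3 12)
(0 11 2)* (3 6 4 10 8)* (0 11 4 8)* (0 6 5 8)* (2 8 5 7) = [4, 1, 11, 7, 10, 5, 0, 2, 3, 9, 6, 8] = (0 4 10 6)(2 11 8 3 7)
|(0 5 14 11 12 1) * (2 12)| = 7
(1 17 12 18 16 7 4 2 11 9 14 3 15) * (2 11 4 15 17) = (1 2 4 11 9 14 3 17 12 18 16 7 15) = [0, 2, 4, 17, 11, 5, 6, 15, 8, 14, 10, 9, 18, 13, 3, 1, 7, 12, 16]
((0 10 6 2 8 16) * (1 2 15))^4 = (0 1)(2 10)(6 8)(15 16)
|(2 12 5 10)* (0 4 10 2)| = 3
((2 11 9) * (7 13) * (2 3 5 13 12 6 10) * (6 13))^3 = ((2 11 9 3 5 6 10)(7 12 13))^3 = (13)(2 3 10 9 6 11 5)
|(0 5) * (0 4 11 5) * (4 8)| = 4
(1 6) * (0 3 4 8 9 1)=[3, 6, 2, 4, 8, 5, 0, 7, 9, 1]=(0 3 4 8 9 1 6)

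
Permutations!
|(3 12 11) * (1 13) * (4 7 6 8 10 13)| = 21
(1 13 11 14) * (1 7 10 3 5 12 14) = (1 13 11)(3 5 12 14 7 10) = [0, 13, 2, 5, 4, 12, 6, 10, 8, 9, 3, 1, 14, 11, 7]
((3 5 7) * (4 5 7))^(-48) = ((3 7)(4 5))^(-48) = (7)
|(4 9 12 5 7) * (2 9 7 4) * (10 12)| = |(2 9 10 12 5 4 7)| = 7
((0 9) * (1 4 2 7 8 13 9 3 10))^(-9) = ((0 3 10 1 4 2 7 8 13 9))^(-9) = (0 3 10 1 4 2 7 8 13 9)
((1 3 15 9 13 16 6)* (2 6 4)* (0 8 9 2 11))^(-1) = ((0 8 9 13 16 4 11)(1 3 15 2 6))^(-1) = (0 11 4 16 13 9 8)(1 6 2 15 3)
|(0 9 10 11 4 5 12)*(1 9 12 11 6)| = |(0 12)(1 9 10 6)(4 5 11)| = 12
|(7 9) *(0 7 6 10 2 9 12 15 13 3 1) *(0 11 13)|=4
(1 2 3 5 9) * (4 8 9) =(1 2 3 5 4 8 9) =[0, 2, 3, 5, 8, 4, 6, 7, 9, 1]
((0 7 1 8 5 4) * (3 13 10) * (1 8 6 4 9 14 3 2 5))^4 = (0 6 8)(1 7 4)(2 3 5 13 9 10 14)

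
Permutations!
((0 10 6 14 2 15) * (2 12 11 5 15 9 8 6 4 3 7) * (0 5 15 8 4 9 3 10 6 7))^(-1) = (0 3 2 7 8 5 15 11 12 14 6)(4 9 10) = ((0 6 14 12 11 15 5 8 7 2 3)(4 10 9))^(-1)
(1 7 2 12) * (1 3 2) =(1 7)(2 12 3) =[0, 7, 12, 2, 4, 5, 6, 1, 8, 9, 10, 11, 3]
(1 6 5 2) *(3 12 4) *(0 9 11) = (0 9 11)(1 6 5 2)(3 12 4) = [9, 6, 1, 12, 3, 2, 5, 7, 8, 11, 10, 0, 4]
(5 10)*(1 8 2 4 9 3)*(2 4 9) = (1 8 4 2 9 3)(5 10) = [0, 8, 9, 1, 2, 10, 6, 7, 4, 3, 5]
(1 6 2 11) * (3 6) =(1 3 6 2 11) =[0, 3, 11, 6, 4, 5, 2, 7, 8, 9, 10, 1]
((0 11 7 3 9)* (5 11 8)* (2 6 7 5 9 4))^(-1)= ((0 8 9)(2 6 7 3 4)(5 11))^(-1)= (0 9 8)(2 4 3 7 6)(5 11)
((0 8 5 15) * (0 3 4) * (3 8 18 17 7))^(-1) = (0 4 3 7 17 18)(5 8 15)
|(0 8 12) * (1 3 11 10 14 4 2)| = 21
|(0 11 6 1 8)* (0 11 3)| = |(0 3)(1 8 11 6)| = 4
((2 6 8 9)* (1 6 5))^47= (1 5 2 9 8 6)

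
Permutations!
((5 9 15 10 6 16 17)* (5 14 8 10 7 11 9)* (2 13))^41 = (2 13)(6 10 8 14 17 16)(7 11 9 15)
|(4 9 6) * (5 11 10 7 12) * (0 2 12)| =|(0 2 12 5 11 10 7)(4 9 6)| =21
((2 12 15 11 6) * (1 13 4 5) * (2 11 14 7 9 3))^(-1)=(1 5 4 13)(2 3 9 7 14 15 12)(6 11)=((1 13 4 5)(2 12 15 14 7 9 3)(6 11))^(-1)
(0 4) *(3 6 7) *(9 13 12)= [4, 1, 2, 6, 0, 5, 7, 3, 8, 13, 10, 11, 9, 12]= (0 4)(3 6 7)(9 13 12)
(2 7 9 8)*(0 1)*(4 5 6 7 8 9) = (9)(0 1)(2 8)(4 5 6 7) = [1, 0, 8, 3, 5, 6, 7, 4, 2, 9]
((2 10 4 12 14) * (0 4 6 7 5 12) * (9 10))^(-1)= ((0 4)(2 9 10 6 7 5 12 14))^(-1)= (0 4)(2 14 12 5 7 6 10 9)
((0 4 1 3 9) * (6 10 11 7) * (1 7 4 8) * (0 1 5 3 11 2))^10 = ((0 8 5 3 9 1 11 4 7 6 10 2))^10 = (0 10 7 11 9 5)(1 3 8 2 6 4)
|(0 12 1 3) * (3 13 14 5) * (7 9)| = 14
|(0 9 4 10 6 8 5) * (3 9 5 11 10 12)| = |(0 5)(3 9 4 12)(6 8 11 10)| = 4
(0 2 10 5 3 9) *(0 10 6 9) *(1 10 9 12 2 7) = (0 7 1 10 5 3)(2 6 12) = [7, 10, 6, 0, 4, 3, 12, 1, 8, 9, 5, 11, 2]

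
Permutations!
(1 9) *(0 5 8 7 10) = [5, 9, 2, 3, 4, 8, 6, 10, 7, 1, 0] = (0 5 8 7 10)(1 9)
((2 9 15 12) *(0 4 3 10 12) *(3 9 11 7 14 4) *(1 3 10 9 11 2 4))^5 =((0 10 12 4 11 7 14 1 3 9 15))^5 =(0 7 15 11 9 4 3 12 1 10 14)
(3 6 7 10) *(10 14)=(3 6 7 14 10)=[0, 1, 2, 6, 4, 5, 7, 14, 8, 9, 3, 11, 12, 13, 10]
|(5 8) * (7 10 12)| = |(5 8)(7 10 12)| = 6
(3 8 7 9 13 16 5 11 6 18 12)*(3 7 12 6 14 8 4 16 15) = (3 4 16 5 11 14 8 12 7 9 13 15)(6 18) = [0, 1, 2, 4, 16, 11, 18, 9, 12, 13, 10, 14, 7, 15, 8, 3, 5, 17, 6]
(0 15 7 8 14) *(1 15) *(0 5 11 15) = (0 1)(5 11 15 7 8 14) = [1, 0, 2, 3, 4, 11, 6, 8, 14, 9, 10, 15, 12, 13, 5, 7]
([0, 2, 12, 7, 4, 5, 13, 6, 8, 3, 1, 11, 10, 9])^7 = [0, 10, 1, 6, 4, 5, 9, 13, 8, 7, 12, 11, 2, 3]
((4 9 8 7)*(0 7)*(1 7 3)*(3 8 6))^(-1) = (0 8)(1 3 6 9 4 7)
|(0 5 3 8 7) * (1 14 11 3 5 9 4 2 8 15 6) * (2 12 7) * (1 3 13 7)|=18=|(0 9 4 12 1 14 11 13 7)(2 8)(3 15 6)|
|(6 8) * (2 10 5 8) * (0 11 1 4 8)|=9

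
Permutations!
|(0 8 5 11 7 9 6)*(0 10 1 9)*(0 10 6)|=|(0 8 5 11 7 10 1 9)|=8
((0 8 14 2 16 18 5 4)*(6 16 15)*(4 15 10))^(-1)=(0 4 10 2 14 8)(5 18 16 6 15)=((0 8 14 2 10 4)(5 15 6 16 18))^(-1)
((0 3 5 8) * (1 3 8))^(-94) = ((0 8)(1 3 5))^(-94) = (8)(1 5 3)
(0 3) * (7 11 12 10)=[3, 1, 2, 0, 4, 5, 6, 11, 8, 9, 7, 12, 10]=(0 3)(7 11 12 10)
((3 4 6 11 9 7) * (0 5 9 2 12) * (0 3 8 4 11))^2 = (0 9 8 6 5 7 4)(2 3)(11 12)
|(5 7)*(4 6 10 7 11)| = 6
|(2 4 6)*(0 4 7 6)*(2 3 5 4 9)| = 8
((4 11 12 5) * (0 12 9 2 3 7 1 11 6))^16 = (0 12 5 4 6)(1 3 9)(2 11 7)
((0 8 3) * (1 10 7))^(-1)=(0 3 8)(1 7 10)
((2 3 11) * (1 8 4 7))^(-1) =((1 8 4 7)(2 3 11))^(-1) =(1 7 4 8)(2 11 3)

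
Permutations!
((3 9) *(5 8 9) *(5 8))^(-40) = ((3 8 9))^(-40) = (3 9 8)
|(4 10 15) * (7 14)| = 6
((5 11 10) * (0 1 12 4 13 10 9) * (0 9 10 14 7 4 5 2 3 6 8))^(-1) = (0 8 6 3 2 10 11 5 12 1)(4 7 14 13)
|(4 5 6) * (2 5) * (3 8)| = |(2 5 6 4)(3 8)| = 4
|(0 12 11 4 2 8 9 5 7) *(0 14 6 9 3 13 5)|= |(0 12 11 4 2 8 3 13 5 7 14 6 9)|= 13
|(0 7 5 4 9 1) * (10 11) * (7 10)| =|(0 10 11 7 5 4 9 1)| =8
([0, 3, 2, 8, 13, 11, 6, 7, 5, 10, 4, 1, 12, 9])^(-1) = [0, 11, 2, 1, 10, 8, 6, 7, 3, 13, 9, 5, 12, 4]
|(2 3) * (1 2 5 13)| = 5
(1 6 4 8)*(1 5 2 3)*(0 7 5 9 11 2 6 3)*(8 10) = (0 7 5 6 4 10 8 9 11 2)(1 3) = [7, 3, 0, 1, 10, 6, 4, 5, 9, 11, 8, 2]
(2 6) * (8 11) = (2 6)(8 11) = [0, 1, 6, 3, 4, 5, 2, 7, 11, 9, 10, 8]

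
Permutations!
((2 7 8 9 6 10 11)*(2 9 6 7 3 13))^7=((2 3 13)(6 10 11 9 7 8))^7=(2 3 13)(6 10 11 9 7 8)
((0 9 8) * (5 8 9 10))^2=((0 10 5 8))^2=(0 5)(8 10)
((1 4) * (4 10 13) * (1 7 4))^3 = (13)(4 7)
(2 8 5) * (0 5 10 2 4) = [5, 1, 8, 3, 0, 4, 6, 7, 10, 9, 2] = (0 5 4)(2 8 10)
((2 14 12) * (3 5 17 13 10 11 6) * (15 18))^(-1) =(2 12 14)(3 6 11 10 13 17 5)(15 18)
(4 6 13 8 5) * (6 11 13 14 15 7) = (4 11 13 8 5)(6 14 15 7) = [0, 1, 2, 3, 11, 4, 14, 6, 5, 9, 10, 13, 12, 8, 15, 7]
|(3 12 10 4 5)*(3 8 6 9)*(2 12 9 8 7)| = 6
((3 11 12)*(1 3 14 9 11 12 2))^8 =(1 3 12 14 9 11 2)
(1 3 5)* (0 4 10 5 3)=[4, 0, 2, 3, 10, 1, 6, 7, 8, 9, 5]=(0 4 10 5 1)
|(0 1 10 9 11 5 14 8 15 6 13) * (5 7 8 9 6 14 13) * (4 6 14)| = 13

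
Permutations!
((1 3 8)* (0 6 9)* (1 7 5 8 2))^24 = (9)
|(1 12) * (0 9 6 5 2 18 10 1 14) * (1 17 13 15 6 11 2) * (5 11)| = |(0 9 5 1 12 14)(2 18 10 17 13 15 6 11)| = 24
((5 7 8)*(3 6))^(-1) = (3 6)(5 8 7)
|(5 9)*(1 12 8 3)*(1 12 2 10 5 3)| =8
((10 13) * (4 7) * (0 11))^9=((0 11)(4 7)(10 13))^9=(0 11)(4 7)(10 13)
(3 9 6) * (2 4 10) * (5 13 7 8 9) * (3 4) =(2 3 5 13 7 8 9 6 4 10) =[0, 1, 3, 5, 10, 13, 4, 8, 9, 6, 2, 11, 12, 7]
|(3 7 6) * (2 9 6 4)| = |(2 9 6 3 7 4)| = 6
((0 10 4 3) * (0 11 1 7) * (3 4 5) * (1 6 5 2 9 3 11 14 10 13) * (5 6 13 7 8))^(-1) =(0 7)(1 13 11 5 8)(2 10 14 3 9)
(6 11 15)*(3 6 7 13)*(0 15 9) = [15, 1, 2, 6, 4, 5, 11, 13, 8, 0, 10, 9, 12, 3, 14, 7] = (0 15 7 13 3 6 11 9)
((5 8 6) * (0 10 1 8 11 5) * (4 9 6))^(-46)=((0 10 1 8 4 9 6)(5 11))^(-46)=(11)(0 8 6 1 9 10 4)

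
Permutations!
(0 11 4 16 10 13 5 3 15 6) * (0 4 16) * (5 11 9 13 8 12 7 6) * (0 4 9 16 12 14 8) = [16, 1, 2, 15, 4, 3, 9, 6, 14, 13, 0, 12, 7, 11, 8, 5, 10] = (0 16 10)(3 15 5)(6 9 13 11 12 7)(8 14)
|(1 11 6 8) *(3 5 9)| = |(1 11 6 8)(3 5 9)| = 12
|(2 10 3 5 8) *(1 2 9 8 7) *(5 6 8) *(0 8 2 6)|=10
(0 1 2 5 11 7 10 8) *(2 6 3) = [1, 6, 5, 2, 4, 11, 3, 10, 0, 9, 8, 7] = (0 1 6 3 2 5 11 7 10 8)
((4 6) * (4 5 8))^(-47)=(4 6 5 8)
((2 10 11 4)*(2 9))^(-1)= ((2 10 11 4 9))^(-1)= (2 9 4 11 10)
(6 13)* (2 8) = (2 8)(6 13) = [0, 1, 8, 3, 4, 5, 13, 7, 2, 9, 10, 11, 12, 6]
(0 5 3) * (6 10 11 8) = (0 5 3)(6 10 11 8) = [5, 1, 2, 0, 4, 3, 10, 7, 6, 9, 11, 8]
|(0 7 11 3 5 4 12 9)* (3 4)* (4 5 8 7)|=20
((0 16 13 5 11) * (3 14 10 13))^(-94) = ((0 16 3 14 10 13 5 11))^(-94) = (0 3 10 5)(11 16 14 13)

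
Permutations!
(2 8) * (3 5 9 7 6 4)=[0, 1, 8, 5, 3, 9, 4, 6, 2, 7]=(2 8)(3 5 9 7 6 4)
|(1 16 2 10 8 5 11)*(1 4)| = |(1 16 2 10 8 5 11 4)| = 8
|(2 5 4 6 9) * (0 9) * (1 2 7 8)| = 9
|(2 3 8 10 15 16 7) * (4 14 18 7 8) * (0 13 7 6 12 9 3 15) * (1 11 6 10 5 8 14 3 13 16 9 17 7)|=10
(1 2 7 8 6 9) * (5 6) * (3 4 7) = (1 2 3 4 7 8 5 6 9) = [0, 2, 3, 4, 7, 6, 9, 8, 5, 1]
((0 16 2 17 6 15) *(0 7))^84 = (17)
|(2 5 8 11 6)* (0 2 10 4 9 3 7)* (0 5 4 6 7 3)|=|(0 2 4 9)(5 8 11 7)(6 10)|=4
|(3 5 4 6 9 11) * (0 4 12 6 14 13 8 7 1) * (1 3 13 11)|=|(0 4 14 11 13 8 7 3 5 12 6 9 1)|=13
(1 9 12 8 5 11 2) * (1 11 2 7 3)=[0, 9, 11, 1, 4, 2, 6, 3, 5, 12, 10, 7, 8]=(1 9 12 8 5 2 11 7 3)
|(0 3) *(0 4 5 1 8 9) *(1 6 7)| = 9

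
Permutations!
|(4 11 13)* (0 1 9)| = |(0 1 9)(4 11 13)| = 3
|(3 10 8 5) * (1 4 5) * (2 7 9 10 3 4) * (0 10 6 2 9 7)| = |(0 10 8 1 9 6 2)(4 5)| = 14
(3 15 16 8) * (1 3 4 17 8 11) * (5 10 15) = (1 3 5 10 15 16 11)(4 17 8) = [0, 3, 2, 5, 17, 10, 6, 7, 4, 9, 15, 1, 12, 13, 14, 16, 11, 8]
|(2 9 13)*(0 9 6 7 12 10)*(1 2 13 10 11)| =|(13)(0 9 10)(1 2 6 7 12 11)| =6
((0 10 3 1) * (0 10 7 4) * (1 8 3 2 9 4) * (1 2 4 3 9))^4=((0 7 2 1 10 4)(3 8 9))^4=(0 10 2)(1 7 4)(3 8 9)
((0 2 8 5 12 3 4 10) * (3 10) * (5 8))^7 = (0 5 10 2 12)(3 4)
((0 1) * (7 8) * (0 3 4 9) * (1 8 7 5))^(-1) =(0 9 4 3 1 5 8)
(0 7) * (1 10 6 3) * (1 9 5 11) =(0 7)(1 10 6 3 9 5 11) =[7, 10, 2, 9, 4, 11, 3, 0, 8, 5, 6, 1]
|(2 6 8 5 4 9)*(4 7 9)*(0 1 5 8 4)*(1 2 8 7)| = |(0 2 6 4)(1 5)(7 9 8)| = 12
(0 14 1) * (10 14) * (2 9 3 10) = (0 2 9 3 10 14 1) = [2, 0, 9, 10, 4, 5, 6, 7, 8, 3, 14, 11, 12, 13, 1]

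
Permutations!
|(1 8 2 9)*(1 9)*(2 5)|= 4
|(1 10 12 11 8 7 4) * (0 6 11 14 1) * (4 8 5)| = |(0 6 11 5 4)(1 10 12 14)(7 8)| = 20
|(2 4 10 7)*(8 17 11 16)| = 4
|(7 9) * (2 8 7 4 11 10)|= 7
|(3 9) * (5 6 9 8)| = |(3 8 5 6 9)| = 5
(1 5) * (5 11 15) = [0, 11, 2, 3, 4, 1, 6, 7, 8, 9, 10, 15, 12, 13, 14, 5] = (1 11 15 5)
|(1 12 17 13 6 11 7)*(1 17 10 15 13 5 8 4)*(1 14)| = 13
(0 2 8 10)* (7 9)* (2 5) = [5, 1, 8, 3, 4, 2, 6, 9, 10, 7, 0] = (0 5 2 8 10)(7 9)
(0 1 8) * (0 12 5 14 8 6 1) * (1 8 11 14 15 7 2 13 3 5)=(1 6 8 12)(2 13 3 5 15 7)(11 14)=[0, 6, 13, 5, 4, 15, 8, 2, 12, 9, 10, 14, 1, 3, 11, 7]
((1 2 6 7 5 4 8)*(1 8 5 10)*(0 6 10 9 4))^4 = ((0 6 7 9 4 5)(1 2 10))^4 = (0 4 7)(1 2 10)(5 9 6)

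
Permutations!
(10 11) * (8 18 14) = (8 18 14)(10 11) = [0, 1, 2, 3, 4, 5, 6, 7, 18, 9, 11, 10, 12, 13, 8, 15, 16, 17, 14]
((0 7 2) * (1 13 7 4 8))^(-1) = (0 2 7 13 1 8 4)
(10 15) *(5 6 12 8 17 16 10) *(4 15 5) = (4 15)(5 6 12 8 17 16 10) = [0, 1, 2, 3, 15, 6, 12, 7, 17, 9, 5, 11, 8, 13, 14, 4, 10, 16]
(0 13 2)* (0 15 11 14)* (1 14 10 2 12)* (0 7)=[13, 14, 15, 3, 4, 5, 6, 0, 8, 9, 2, 10, 1, 12, 7, 11]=(0 13 12 1 14 7)(2 15 11 10)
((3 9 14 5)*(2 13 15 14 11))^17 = (2 13 15 14 5 3 9 11)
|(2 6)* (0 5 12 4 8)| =10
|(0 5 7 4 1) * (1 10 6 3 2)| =9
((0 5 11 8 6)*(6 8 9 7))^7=(0 5 11 9 7 6)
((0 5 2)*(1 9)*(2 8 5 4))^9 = ((0 4 2)(1 9)(5 8))^9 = (1 9)(5 8)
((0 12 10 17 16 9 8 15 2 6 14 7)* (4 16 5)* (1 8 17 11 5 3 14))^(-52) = ((0 12 10 11 5 4 16 9 17 3 14 7)(1 8 15 2 6))^(-52) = (0 17 5)(1 2 8 6 15)(3 4 12)(7 9 11)(10 14 16)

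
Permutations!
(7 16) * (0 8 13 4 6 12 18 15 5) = (0 8 13 4 6 12 18 15 5)(7 16) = [8, 1, 2, 3, 6, 0, 12, 16, 13, 9, 10, 11, 18, 4, 14, 5, 7, 17, 15]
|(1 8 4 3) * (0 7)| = 4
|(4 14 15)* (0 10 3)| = |(0 10 3)(4 14 15)| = 3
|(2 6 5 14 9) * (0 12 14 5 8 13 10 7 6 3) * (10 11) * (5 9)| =|(0 12 14 5 9 2 3)(6 8 13 11 10 7)| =42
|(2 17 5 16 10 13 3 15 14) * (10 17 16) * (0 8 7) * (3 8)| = 12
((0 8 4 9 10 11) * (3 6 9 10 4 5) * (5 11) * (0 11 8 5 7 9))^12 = ((11)(0 5 3 6)(4 10 7 9))^12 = (11)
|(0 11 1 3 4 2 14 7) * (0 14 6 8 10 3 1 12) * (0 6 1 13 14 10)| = |(0 11 12 6 8)(1 13 14 7 10 3 4 2)| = 40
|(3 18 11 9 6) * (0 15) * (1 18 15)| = 8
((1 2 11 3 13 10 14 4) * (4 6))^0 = (14)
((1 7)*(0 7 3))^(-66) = ((0 7 1 3))^(-66) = (0 1)(3 7)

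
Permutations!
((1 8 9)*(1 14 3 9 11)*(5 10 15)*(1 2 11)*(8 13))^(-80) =(1 13 8)(3 9 14)(5 10 15)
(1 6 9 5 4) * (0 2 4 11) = [2, 6, 4, 3, 1, 11, 9, 7, 8, 5, 10, 0] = (0 2 4 1 6 9 5 11)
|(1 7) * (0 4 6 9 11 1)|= 7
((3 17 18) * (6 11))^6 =((3 17 18)(6 11))^6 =(18)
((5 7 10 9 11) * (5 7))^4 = (11)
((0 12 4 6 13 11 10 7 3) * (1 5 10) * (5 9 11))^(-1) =(0 3 7 10 5 13 6 4 12)(1 11 9)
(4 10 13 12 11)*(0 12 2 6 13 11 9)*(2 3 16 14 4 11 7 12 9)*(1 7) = (0 9)(1 7 12 2 6 13 3 16 14 4 10) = [9, 7, 6, 16, 10, 5, 13, 12, 8, 0, 1, 11, 2, 3, 4, 15, 14]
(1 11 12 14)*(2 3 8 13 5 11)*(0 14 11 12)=(0 14 1 2 3 8 13 5 12 11)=[14, 2, 3, 8, 4, 12, 6, 7, 13, 9, 10, 0, 11, 5, 1]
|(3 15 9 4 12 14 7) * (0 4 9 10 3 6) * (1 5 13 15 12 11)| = |(0 4 11 1 5 13 15 10 3 12 14 7 6)| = 13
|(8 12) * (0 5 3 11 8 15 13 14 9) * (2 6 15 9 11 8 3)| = |(0 5 2 6 15 13 14 11 3 8 12 9)| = 12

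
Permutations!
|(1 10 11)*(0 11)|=4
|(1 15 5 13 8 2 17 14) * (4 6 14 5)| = 5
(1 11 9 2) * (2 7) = (1 11 9 7 2) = [0, 11, 1, 3, 4, 5, 6, 2, 8, 7, 10, 9]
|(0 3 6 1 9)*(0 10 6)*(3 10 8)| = 7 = |(0 10 6 1 9 8 3)|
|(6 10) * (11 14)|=2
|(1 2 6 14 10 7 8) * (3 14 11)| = |(1 2 6 11 3 14 10 7 8)| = 9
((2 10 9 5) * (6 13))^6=((2 10 9 5)(6 13))^6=(13)(2 9)(5 10)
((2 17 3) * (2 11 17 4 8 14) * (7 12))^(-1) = ((2 4 8 14)(3 11 17)(7 12))^(-1) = (2 14 8 4)(3 17 11)(7 12)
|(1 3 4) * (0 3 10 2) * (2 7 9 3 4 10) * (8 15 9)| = 12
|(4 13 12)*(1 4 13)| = 2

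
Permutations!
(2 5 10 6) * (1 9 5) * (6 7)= [0, 9, 1, 3, 4, 10, 2, 6, 8, 5, 7]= (1 9 5 10 7 6 2)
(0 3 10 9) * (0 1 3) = (1 3 10 9) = [0, 3, 2, 10, 4, 5, 6, 7, 8, 1, 9]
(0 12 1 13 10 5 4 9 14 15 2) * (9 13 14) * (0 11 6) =[12, 14, 11, 3, 13, 4, 0, 7, 8, 9, 5, 6, 1, 10, 15, 2] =(0 12 1 14 15 2 11 6)(4 13 10 5)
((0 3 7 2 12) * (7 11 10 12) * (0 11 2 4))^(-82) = ((0 3 2 7 4)(10 12 11))^(-82) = (0 7 3 4 2)(10 11 12)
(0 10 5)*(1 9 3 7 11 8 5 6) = (0 10 6 1 9 3 7 11 8 5) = [10, 9, 2, 7, 4, 0, 1, 11, 5, 3, 6, 8]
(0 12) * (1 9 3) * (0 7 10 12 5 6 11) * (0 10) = (0 5 6 11 10 12 7)(1 9 3) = [5, 9, 2, 1, 4, 6, 11, 0, 8, 3, 12, 10, 7]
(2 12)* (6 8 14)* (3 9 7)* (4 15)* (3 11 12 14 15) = (2 14 6 8 15 4 3 9 7 11 12) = [0, 1, 14, 9, 3, 5, 8, 11, 15, 7, 10, 12, 2, 13, 6, 4]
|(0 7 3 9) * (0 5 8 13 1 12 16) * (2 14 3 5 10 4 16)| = 14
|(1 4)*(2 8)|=2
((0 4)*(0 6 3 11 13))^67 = ((0 4 6 3 11 13))^67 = (0 4 6 3 11 13)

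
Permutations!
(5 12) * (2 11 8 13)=(2 11 8 13)(5 12)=[0, 1, 11, 3, 4, 12, 6, 7, 13, 9, 10, 8, 5, 2]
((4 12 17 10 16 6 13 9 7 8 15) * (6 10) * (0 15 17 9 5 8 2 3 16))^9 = (0 10 16 3 2 7 9 12 4 15)(5 13 6 17 8)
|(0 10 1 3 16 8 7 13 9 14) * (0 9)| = |(0 10 1 3 16 8 7 13)(9 14)| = 8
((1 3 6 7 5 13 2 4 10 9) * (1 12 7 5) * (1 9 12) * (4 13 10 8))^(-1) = (1 9 7 12 10 5 6 3)(2 13)(4 8)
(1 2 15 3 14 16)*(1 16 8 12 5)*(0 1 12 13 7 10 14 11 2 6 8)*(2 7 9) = (16)(0 1 6 8 13 9 2 15 3 11 7 10 14)(5 12) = [1, 6, 15, 11, 4, 12, 8, 10, 13, 2, 14, 7, 5, 9, 0, 3, 16]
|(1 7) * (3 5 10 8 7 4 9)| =8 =|(1 4 9 3 5 10 8 7)|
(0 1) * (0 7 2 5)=[1, 7, 5, 3, 4, 0, 6, 2]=(0 1 7 2 5)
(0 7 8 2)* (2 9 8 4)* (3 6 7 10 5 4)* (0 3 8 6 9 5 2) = [10, 1, 3, 9, 0, 4, 7, 8, 5, 6, 2] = (0 10 2 3 9 6 7 8 5 4)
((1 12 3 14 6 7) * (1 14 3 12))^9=((6 7 14))^9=(14)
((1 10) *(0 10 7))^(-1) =((0 10 1 7))^(-1) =(0 7 1 10)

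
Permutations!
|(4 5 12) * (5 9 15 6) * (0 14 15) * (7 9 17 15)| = 12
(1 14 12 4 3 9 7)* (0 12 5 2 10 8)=[12, 14, 10, 9, 3, 2, 6, 1, 0, 7, 8, 11, 4, 13, 5]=(0 12 4 3 9 7 1 14 5 2 10 8)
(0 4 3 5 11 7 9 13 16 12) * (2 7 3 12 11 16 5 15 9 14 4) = (0 2 7 14 4 12)(3 15 9 13 5 16 11) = [2, 1, 7, 15, 12, 16, 6, 14, 8, 13, 10, 3, 0, 5, 4, 9, 11]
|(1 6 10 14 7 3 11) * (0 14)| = |(0 14 7 3 11 1 6 10)| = 8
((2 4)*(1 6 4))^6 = (1 4)(2 6)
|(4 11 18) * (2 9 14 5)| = |(2 9 14 5)(4 11 18)| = 12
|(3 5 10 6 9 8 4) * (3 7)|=|(3 5 10 6 9 8 4 7)|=8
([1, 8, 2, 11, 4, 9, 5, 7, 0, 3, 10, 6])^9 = (3 9 5 6 11)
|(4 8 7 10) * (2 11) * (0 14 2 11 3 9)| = 20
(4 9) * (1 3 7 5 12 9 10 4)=(1 3 7 5 12 9)(4 10)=[0, 3, 2, 7, 10, 12, 6, 5, 8, 1, 4, 11, 9]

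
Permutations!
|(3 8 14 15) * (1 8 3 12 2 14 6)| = |(1 8 6)(2 14 15 12)| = 12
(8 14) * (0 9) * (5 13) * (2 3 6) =[9, 1, 3, 6, 4, 13, 2, 7, 14, 0, 10, 11, 12, 5, 8] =(0 9)(2 3 6)(5 13)(8 14)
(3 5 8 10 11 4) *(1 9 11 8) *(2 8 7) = (1 9 11 4 3 5)(2 8 10 7) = [0, 9, 8, 5, 3, 1, 6, 2, 10, 11, 7, 4]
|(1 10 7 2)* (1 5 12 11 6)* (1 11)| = |(1 10 7 2 5 12)(6 11)| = 6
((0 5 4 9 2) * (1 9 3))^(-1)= ((0 5 4 3 1 9 2))^(-1)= (0 2 9 1 3 4 5)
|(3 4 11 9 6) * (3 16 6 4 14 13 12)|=12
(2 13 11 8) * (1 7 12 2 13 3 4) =(1 7 12 2 3 4)(8 13 11) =[0, 7, 3, 4, 1, 5, 6, 12, 13, 9, 10, 8, 2, 11]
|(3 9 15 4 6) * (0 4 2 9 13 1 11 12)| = 24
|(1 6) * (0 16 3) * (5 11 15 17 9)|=30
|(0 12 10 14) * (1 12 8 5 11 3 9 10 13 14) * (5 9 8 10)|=|(0 10 1 12 13 14)(3 8 9 5 11)|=30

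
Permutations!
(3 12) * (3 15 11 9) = (3 12 15 11 9) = [0, 1, 2, 12, 4, 5, 6, 7, 8, 3, 10, 9, 15, 13, 14, 11]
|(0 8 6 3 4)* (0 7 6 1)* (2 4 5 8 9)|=|(0 9 2 4 7 6 3 5 8 1)|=10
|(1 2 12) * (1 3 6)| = |(1 2 12 3 6)| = 5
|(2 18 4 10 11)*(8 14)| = |(2 18 4 10 11)(8 14)| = 10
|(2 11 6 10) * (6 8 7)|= 6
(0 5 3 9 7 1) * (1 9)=[5, 0, 2, 1, 4, 3, 6, 9, 8, 7]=(0 5 3 1)(7 9)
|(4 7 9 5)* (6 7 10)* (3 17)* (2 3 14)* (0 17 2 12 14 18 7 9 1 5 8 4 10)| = |(0 17 18 7 1 5 10 6 9 8 4)(2 3)(12 14)| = 22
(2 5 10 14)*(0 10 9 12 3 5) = (0 10 14 2)(3 5 9 12) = [10, 1, 0, 5, 4, 9, 6, 7, 8, 12, 14, 11, 3, 13, 2]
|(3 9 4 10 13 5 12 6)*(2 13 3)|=|(2 13 5 12 6)(3 9 4 10)|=20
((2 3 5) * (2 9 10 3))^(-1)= (3 10 9 5)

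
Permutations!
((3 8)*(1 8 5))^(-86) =(1 3)(5 8)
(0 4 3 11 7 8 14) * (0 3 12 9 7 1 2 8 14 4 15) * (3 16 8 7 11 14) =(0 15)(1 2 7 3 14 16 8 4 12 9 11) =[15, 2, 7, 14, 12, 5, 6, 3, 4, 11, 10, 1, 9, 13, 16, 0, 8]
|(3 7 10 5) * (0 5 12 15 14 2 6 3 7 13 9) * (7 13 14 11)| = 20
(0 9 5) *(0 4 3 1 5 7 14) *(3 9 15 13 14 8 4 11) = (0 15 13 14)(1 5 11 3)(4 9 7 8) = [15, 5, 2, 1, 9, 11, 6, 8, 4, 7, 10, 3, 12, 14, 0, 13]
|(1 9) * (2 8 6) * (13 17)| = 6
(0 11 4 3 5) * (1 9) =(0 11 4 3 5)(1 9) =[11, 9, 2, 5, 3, 0, 6, 7, 8, 1, 10, 4]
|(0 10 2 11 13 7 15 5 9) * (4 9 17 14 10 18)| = |(0 18 4 9)(2 11 13 7 15 5 17 14 10)| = 36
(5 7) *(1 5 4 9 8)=(1 5 7 4 9 8)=[0, 5, 2, 3, 9, 7, 6, 4, 1, 8]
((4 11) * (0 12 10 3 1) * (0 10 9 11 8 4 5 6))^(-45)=(0 11)(4 8)(5 12)(6 9)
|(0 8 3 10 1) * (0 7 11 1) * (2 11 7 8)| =7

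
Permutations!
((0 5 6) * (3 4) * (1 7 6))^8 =((0 5 1 7 6)(3 4))^8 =(0 7 5 6 1)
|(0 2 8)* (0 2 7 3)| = |(0 7 3)(2 8)| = 6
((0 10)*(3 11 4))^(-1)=((0 10)(3 11 4))^(-1)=(0 10)(3 4 11)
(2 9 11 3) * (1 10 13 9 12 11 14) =(1 10 13 9 14)(2 12 11 3) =[0, 10, 12, 2, 4, 5, 6, 7, 8, 14, 13, 3, 11, 9, 1]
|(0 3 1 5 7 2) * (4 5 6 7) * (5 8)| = 6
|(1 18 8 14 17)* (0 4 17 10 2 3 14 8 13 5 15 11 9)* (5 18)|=8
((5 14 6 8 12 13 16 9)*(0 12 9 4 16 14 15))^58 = (16)(0 6 15 14 5 13 9 12 8)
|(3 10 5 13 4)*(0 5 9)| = |(0 5 13 4 3 10 9)| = 7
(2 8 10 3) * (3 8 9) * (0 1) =[1, 0, 9, 2, 4, 5, 6, 7, 10, 3, 8] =(0 1)(2 9 3)(8 10)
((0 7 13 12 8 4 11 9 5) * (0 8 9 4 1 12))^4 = ((0 7 13)(1 12 9 5 8)(4 11))^4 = (0 7 13)(1 8 5 9 12)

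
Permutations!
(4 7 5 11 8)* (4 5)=(4 7)(5 11 8)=[0, 1, 2, 3, 7, 11, 6, 4, 5, 9, 10, 8]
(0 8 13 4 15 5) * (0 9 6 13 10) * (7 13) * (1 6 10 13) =[8, 6, 2, 3, 15, 9, 7, 1, 13, 10, 0, 11, 12, 4, 14, 5] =(0 8 13 4 15 5 9 10)(1 6 7)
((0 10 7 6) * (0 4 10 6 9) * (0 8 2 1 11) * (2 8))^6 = (0 2 10)(1 7 6)(4 11 9)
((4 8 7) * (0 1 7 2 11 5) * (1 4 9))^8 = ((0 4 8 2 11 5)(1 7 9))^8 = (0 8 11)(1 9 7)(2 5 4)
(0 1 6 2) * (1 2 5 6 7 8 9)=(0 2)(1 7 8 9)(5 6)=[2, 7, 0, 3, 4, 6, 5, 8, 9, 1]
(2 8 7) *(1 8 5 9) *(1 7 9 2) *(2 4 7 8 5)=(1 5 4 7)(8 9)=[0, 5, 2, 3, 7, 4, 6, 1, 9, 8]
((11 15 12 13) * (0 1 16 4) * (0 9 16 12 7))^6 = ((0 1 12 13 11 15 7)(4 9 16))^6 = (16)(0 7 15 11 13 12 1)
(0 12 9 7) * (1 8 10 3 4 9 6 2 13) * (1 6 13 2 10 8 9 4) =(0 12 13 6 10 3 1 9 7) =[12, 9, 2, 1, 4, 5, 10, 0, 8, 7, 3, 11, 13, 6]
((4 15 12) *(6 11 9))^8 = ((4 15 12)(6 11 9))^8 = (4 12 15)(6 9 11)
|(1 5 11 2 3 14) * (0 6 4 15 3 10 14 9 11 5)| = |(0 6 4 15 3 9 11 2 10 14 1)| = 11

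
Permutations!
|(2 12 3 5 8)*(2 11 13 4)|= |(2 12 3 5 8 11 13 4)|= 8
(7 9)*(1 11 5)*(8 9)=[0, 11, 2, 3, 4, 1, 6, 8, 9, 7, 10, 5]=(1 11 5)(7 8 9)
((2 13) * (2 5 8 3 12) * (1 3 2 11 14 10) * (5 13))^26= (1 12 14)(2 8 5)(3 11 10)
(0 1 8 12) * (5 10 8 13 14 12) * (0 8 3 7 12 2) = [1, 13, 0, 7, 4, 10, 6, 12, 5, 9, 3, 11, 8, 14, 2] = (0 1 13 14 2)(3 7 12 8 5 10)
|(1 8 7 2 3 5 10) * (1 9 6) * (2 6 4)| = 12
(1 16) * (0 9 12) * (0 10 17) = (0 9 12 10 17)(1 16) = [9, 16, 2, 3, 4, 5, 6, 7, 8, 12, 17, 11, 10, 13, 14, 15, 1, 0]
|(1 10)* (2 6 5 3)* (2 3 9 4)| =|(1 10)(2 6 5 9 4)| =10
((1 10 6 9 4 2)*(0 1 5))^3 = ((0 1 10 6 9 4 2 5))^3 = (0 6 2 1 9 5 10 4)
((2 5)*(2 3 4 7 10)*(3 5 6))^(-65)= ((2 6 3 4 7 10))^(-65)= (2 6 3 4 7 10)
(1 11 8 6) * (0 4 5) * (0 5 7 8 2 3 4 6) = (0 6 1 11 2 3 4 7 8) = [6, 11, 3, 4, 7, 5, 1, 8, 0, 9, 10, 2]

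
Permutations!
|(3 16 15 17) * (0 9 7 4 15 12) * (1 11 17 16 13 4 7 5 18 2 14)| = |(0 9 5 18 2 14 1 11 17 3 13 4 15 16 12)| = 15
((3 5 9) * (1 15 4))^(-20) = ((1 15 4)(3 5 9))^(-20) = (1 15 4)(3 5 9)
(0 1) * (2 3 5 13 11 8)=(0 1)(2 3 5 13 11 8)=[1, 0, 3, 5, 4, 13, 6, 7, 2, 9, 10, 8, 12, 11]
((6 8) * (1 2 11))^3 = (11)(6 8)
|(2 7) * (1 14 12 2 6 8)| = 7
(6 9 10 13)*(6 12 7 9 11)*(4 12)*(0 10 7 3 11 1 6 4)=(0 10 13)(1 6)(3 11 4 12)(7 9)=[10, 6, 2, 11, 12, 5, 1, 9, 8, 7, 13, 4, 3, 0]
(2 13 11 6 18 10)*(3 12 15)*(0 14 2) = (0 14 2 13 11 6 18 10)(3 12 15) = [14, 1, 13, 12, 4, 5, 18, 7, 8, 9, 0, 6, 15, 11, 2, 3, 16, 17, 10]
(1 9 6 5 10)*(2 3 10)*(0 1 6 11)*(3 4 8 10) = (0 1 9 11)(2 4 8 10 6 5) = [1, 9, 4, 3, 8, 2, 5, 7, 10, 11, 6, 0]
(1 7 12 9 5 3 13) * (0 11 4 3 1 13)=(13)(0 11 4 3)(1 7 12 9 5)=[11, 7, 2, 0, 3, 1, 6, 12, 8, 5, 10, 4, 9, 13]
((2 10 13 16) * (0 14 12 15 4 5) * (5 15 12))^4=(16)(0 14 5)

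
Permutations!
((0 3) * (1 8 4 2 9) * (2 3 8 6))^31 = (0 3 4 8)(1 9 2 6)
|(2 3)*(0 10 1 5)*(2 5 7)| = |(0 10 1 7 2 3 5)| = 7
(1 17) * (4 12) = [0, 17, 2, 3, 12, 5, 6, 7, 8, 9, 10, 11, 4, 13, 14, 15, 16, 1] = (1 17)(4 12)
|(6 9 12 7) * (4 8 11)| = 12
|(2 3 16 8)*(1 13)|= |(1 13)(2 3 16 8)|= 4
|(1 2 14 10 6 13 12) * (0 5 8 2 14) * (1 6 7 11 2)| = 9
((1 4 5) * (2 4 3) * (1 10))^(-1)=(1 10 5 4 2 3)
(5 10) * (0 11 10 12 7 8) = (0 11 10 5 12 7 8) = [11, 1, 2, 3, 4, 12, 6, 8, 0, 9, 5, 10, 7]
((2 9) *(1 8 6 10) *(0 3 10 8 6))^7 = (0 3 10 1 6 8)(2 9)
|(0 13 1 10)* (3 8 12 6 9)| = 20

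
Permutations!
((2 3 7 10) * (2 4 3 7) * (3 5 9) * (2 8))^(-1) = (2 8 3 9 5 4 10 7) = ((2 7 10 4 5 9 3 8))^(-1)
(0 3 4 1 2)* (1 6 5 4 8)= [3, 2, 0, 8, 6, 4, 5, 7, 1]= (0 3 8 1 2)(4 6 5)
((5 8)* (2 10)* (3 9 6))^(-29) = ((2 10)(3 9 6)(5 8))^(-29) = (2 10)(3 9 6)(5 8)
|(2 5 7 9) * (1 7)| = 5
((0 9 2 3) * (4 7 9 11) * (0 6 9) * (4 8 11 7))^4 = ((0 7)(2 3 6 9)(8 11))^4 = (11)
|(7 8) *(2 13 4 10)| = 4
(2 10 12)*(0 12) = [12, 1, 10, 3, 4, 5, 6, 7, 8, 9, 0, 11, 2] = (0 12 2 10)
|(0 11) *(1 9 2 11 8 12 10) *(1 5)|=|(0 8 12 10 5 1 9 2 11)|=9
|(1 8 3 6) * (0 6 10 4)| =|(0 6 1 8 3 10 4)| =7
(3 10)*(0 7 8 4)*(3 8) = (0 7 3 10 8 4) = [7, 1, 2, 10, 0, 5, 6, 3, 4, 9, 8]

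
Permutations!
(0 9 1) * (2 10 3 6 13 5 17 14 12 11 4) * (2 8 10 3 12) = (0 9 1)(2 3 6 13 5 17 14)(4 8 10 12 11) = [9, 0, 3, 6, 8, 17, 13, 7, 10, 1, 12, 4, 11, 5, 2, 15, 16, 14]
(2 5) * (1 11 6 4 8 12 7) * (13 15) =(1 11 6 4 8 12 7)(2 5)(13 15) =[0, 11, 5, 3, 8, 2, 4, 1, 12, 9, 10, 6, 7, 15, 14, 13]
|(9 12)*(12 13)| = |(9 13 12)| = 3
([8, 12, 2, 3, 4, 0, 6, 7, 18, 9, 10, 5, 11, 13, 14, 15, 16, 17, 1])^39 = [12, 0, 2, 3, 4, 1, 6, 7, 11, 9, 10, 18, 8, 13, 14, 15, 16, 17, 5]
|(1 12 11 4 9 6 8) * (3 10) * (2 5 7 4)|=10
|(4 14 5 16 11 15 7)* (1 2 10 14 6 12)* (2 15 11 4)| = |(1 15 7 2 10 14 5 16 4 6 12)| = 11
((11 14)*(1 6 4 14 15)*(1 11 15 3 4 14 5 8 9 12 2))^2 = (1 14 11 4 8 12)(2 6 15 3 5 9)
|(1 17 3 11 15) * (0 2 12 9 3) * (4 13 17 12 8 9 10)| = 13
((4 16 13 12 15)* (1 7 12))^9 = (1 12 4 13 7 15 16)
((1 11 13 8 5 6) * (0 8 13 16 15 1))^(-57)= ((0 8 5 6)(1 11 16 15))^(-57)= (0 6 5 8)(1 15 16 11)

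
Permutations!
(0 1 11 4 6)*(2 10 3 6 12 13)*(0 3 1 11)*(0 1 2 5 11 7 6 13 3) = [7, 1, 10, 13, 12, 11, 0, 6, 8, 9, 2, 4, 3, 5] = (0 7 6)(2 10)(3 13 5 11 4 12)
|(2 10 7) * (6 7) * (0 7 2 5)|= |(0 7 5)(2 10 6)|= 3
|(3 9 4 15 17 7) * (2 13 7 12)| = |(2 13 7 3 9 4 15 17 12)| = 9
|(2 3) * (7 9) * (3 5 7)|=|(2 5 7 9 3)|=5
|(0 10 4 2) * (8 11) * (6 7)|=4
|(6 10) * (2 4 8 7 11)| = 10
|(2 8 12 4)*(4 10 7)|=6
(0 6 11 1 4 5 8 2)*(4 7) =(0 6 11 1 7 4 5 8 2) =[6, 7, 0, 3, 5, 8, 11, 4, 2, 9, 10, 1]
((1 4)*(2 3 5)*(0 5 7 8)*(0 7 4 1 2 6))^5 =(0 6 5)(2 4 3)(7 8)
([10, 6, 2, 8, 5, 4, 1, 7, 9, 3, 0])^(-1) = (0 10)(1 6)(3 9 8)(4 5)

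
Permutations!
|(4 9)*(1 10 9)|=4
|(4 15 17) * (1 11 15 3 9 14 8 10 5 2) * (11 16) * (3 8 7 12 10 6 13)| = 17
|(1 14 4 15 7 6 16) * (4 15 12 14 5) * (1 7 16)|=9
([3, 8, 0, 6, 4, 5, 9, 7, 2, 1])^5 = (0 8 9 3 2 1 6)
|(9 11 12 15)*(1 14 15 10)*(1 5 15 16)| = 6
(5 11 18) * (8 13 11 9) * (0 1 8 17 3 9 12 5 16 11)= [1, 8, 2, 9, 4, 12, 6, 7, 13, 17, 10, 18, 5, 0, 14, 15, 11, 3, 16]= (0 1 8 13)(3 9 17)(5 12)(11 18 16)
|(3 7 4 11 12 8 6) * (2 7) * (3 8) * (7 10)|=|(2 10 7 4 11 12 3)(6 8)|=14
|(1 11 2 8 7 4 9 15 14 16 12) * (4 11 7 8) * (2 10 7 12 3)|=|(1 12)(2 4 9 15 14 16 3)(7 11 10)|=42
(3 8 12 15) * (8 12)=(3 12 15)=[0, 1, 2, 12, 4, 5, 6, 7, 8, 9, 10, 11, 15, 13, 14, 3]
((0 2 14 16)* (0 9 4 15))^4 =(0 9 2 4 14 15 16)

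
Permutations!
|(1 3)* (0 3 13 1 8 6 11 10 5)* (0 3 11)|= 14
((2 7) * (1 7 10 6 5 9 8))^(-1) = ((1 7 2 10 6 5 9 8))^(-1) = (1 8 9 5 6 10 2 7)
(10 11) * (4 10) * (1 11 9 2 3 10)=[0, 11, 3, 10, 1, 5, 6, 7, 8, 2, 9, 4]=(1 11 4)(2 3 10 9)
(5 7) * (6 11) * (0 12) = (0 12)(5 7)(6 11) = [12, 1, 2, 3, 4, 7, 11, 5, 8, 9, 10, 6, 0]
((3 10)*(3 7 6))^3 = ((3 10 7 6))^3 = (3 6 7 10)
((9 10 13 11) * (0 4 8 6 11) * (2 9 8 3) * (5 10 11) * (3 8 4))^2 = ((0 3 2 9 11 4 8 6 5 10 13))^2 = (0 2 11 8 5 13 3 9 4 6 10)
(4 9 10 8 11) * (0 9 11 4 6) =(0 9 10 8 4 11 6) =[9, 1, 2, 3, 11, 5, 0, 7, 4, 10, 8, 6]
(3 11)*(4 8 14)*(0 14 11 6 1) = (0 14 4 8 11 3 6 1) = [14, 0, 2, 6, 8, 5, 1, 7, 11, 9, 10, 3, 12, 13, 4]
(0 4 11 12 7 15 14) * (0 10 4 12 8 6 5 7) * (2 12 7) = (0 7 15 14 10 4 11 8 6 5 2 12) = [7, 1, 12, 3, 11, 2, 5, 15, 6, 9, 4, 8, 0, 13, 10, 14]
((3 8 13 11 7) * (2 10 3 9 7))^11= (2 11 13 8 3 10)(7 9)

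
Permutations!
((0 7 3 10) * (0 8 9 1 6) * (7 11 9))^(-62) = (0 1 11 6 9)(3 8)(7 10)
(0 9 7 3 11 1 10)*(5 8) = (0 9 7 3 11 1 10)(5 8) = [9, 10, 2, 11, 4, 8, 6, 3, 5, 7, 0, 1]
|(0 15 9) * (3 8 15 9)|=6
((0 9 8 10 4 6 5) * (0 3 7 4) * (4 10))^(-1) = (0 10 7 3 5 6 4 8 9)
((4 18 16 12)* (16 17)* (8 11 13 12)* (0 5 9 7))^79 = ((0 5 9 7)(4 18 17 16 8 11 13 12))^79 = (0 7 9 5)(4 12 13 11 8 16 17 18)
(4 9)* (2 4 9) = (9)(2 4) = [0, 1, 4, 3, 2, 5, 6, 7, 8, 9]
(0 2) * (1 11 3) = [2, 11, 0, 1, 4, 5, 6, 7, 8, 9, 10, 3] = (0 2)(1 11 3)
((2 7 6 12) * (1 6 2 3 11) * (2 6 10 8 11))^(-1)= (1 11 8 10)(2 3 12 6 7)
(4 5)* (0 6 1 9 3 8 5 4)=(0 6 1 9 3 8 5)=[6, 9, 2, 8, 4, 0, 1, 7, 5, 3]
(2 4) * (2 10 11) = (2 4 10 11) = [0, 1, 4, 3, 10, 5, 6, 7, 8, 9, 11, 2]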